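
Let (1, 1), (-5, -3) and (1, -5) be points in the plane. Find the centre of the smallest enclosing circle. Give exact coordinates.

(-4/3, -2)

Call the three points A, B, C in the order given.
Side lengths²: AB² = 52, AC² = 36, BC² = 40.
Since AB² = 52 < 40 + 36 = 76, the triangle is acute, so the smallest enclosing circle is the circumcircle.
Circumcentre = (-4/3, -2), r² = 130/9.
Centre = (-4/3, -2).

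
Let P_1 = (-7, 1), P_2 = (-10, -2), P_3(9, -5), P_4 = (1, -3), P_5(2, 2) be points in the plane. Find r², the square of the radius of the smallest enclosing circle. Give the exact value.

A smallest enclosing disk is always determined by at most three of the input points on its boundary.
The farthest pair is P_2–P_3 with squared distance 370. The circle on this segment as diameter has centre (-0.5, -3.5) and r² = 370/4 = 92.5.
Check P_1: distance² to centre = 62.5 ≤ 92.5, so it lies inside.
All remaining points lie in this disk, and no smaller disk contains both endpoints, so this is the minimum enclosing circle.

92.5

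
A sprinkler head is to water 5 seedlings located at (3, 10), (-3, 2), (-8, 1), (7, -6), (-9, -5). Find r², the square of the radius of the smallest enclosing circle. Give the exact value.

179129/1764

The minimum enclosing circle is determined by three boundary points: (3, 10), (7, -6), (-9, -5).
Their circumcentre is (-13/21, 25/42) with r² = 179129/1764.
The farthest remaining point (-8, 1) is at distance² 96389/1764 ≤ 179129/1764.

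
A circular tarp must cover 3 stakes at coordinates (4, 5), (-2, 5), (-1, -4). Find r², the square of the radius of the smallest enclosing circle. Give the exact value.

2173/81

Call the three points A, B, C in the order given.
Side lengths²: AB² = 36, AC² = 106, BC² = 82.
Since AC² = 106 < 82 + 36 = 118, the triangle is acute, so the smallest enclosing circle is the circumcircle.
Circumcentre = (1, 7/9), r² = 2173/81.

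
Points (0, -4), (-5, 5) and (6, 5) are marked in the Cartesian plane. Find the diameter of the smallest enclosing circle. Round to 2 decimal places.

Call the three points A, B, C in the order given.
Side lengths²: AB² = 106, AC² = 117, BC² = 121.
Since BC² = 121 < 117 + 106 = 223, the triangle is acute, so the smallest enclosing circle is the circumcircle.
Circumcentre = (0.5, 13/6), r² = 689/18.
Diameter = 2r = 2√(689/18) ≈ 12.37.

12.37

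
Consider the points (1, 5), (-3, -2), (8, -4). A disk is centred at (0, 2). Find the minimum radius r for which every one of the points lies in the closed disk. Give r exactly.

10

The required radius is the distance from (0, 2) to the farthest point.
Squared distances: 10, 25, 100.
Maximum is 100, attained at (8, -4).
r = √100 = 10.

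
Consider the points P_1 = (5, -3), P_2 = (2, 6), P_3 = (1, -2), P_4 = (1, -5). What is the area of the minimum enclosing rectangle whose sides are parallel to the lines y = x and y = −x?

In coordinates u = x + y, v = x − y the rectangle is axis-aligned; the map (x,y)→(u,v) scales areas by 2.
u-values: 2, 8, -1, -4; range = 8 − (-4) = 12.
v-values: 8, -4, 3, 6; range = 8 − (-4) = 12.
Area = (12 × 12) / 2 = 72.

72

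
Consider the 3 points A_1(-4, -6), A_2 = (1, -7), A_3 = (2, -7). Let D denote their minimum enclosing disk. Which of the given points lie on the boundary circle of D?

A_1, A_3

Side lengths²: A_1A_2² = 26, A_1A_3² = 37, A_2A_3² = 1.
Since A_1A_3² = 37 ≥ 26 + 1 = 27, the angle opposite A_1A_3 is not acute, so the smallest enclosing circle has A_1A_3 as diameter.
Centre = midpoint of A_1A_3 = (-1, -6.5), r² = 37/4 = 9.25.
The points at distance exactly r from the centre are A_1, A_3 — 2 points.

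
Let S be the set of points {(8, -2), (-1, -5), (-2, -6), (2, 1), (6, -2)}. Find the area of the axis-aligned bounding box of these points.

70

x ranges over [-2, 8], width 10.
y ranges over [-6, 1], height 7.
Area = 10 × 7 = 70.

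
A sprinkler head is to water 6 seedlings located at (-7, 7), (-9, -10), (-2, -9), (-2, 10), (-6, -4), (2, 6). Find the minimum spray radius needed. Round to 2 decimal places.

The farthest pair is (-9, -10)–(-2, 10) with squared distance 449. The circle on this segment as diameter has centre (-5.5, 0) and r² = 449/4 = 112.25.
Check (-7, 7): distance² to centre = 51.25 ≤ 112.25, so it lies inside.
All remaining points lie in this disk, and no smaller disk contains both endpoints, so this is the minimum enclosing circle.
r = √(112.25) ≈ 10.59.

10.59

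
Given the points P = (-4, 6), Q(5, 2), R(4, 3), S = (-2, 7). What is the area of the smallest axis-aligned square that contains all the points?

81

The bounding box has width 9 and height 5.
An axis-aligned square enclosing the set must have side ≥ max(width, height).
So the minimum side is max(9, 5) = 9.
Area = 9² = 81.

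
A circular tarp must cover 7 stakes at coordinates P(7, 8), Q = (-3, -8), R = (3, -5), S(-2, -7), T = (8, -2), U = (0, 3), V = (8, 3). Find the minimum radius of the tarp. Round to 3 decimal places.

The minimum enclosing circle of a finite set is fixed by two of the points (as a diameter) or three (as a circumcircle).
The farthest pair is P–Q with squared distance 356. The circle on this segment as diameter has centre (2, 0) and r² = 356/4 = 89.
Check R: distance² to centre = 26 ≤ 89, so it lies inside.
All remaining points lie in this disk, and no smaller disk contains both endpoints, so this is the minimum enclosing circle.
r = √89 ≈ 9.434.

9.434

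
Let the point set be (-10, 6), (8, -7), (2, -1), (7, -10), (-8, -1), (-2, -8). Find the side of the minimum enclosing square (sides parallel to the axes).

The bounding box has width 18 and height 16.
An axis-aligned square enclosing the set must have side ≥ max(width, height).
So the minimum side is max(18, 16) = 18.

18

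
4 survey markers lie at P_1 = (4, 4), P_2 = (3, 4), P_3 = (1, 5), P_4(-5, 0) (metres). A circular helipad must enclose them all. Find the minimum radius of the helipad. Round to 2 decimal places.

4.92

The farthest pair is P_1–P_4 with squared distance 97. The circle on this segment as diameter has centre (-0.5, 2) and r² = 97/4 = 24.25.
Check P_2: distance² to centre = 16.25 ≤ 24.25, so it lies inside.
All remaining points lie in this disk, and no smaller disk contains both endpoints, so this is the minimum enclosing circle.
r = √(24.25) ≈ 4.92.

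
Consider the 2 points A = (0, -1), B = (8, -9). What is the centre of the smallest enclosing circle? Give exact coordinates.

(4, -5)

The smallest circle enclosing two points has them as diameter endpoints.
Centre = midpoint = (4, -5); r² = |AB|²/4 = 128/4 = 32.
Centre = (4, -5).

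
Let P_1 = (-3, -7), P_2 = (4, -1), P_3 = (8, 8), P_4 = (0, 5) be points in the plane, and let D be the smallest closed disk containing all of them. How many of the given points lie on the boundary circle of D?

2

The farthest pair is P_1–P_3 with squared distance 346. The circle on this segment as diameter has centre (2.5, 0.5) and r² = 346/4 = 86.5.
Check P_2: distance² to centre = 4.5 ≤ 86.5, so it lies inside.
All remaining points lie in this disk, and no smaller disk contains both endpoints, so this is the minimum enclosing circle.
The points at distance exactly r from the centre are P_1, P_3 — 2 points.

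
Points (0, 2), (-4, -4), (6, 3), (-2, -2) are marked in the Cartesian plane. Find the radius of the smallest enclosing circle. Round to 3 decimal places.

The farthest pair is (-4, -4)–(6, 3) with squared distance 149. The circle on this segment as diameter has centre (1, -0.5) and r² = 149/4 = 37.25.
Check (0, 2): distance² to centre = 7.25 ≤ 37.25, so it lies inside.
All remaining points lie in this disk, and no smaller disk contains both endpoints, so this is the minimum enclosing circle.
r = √(37.25) ≈ 6.103.

6.103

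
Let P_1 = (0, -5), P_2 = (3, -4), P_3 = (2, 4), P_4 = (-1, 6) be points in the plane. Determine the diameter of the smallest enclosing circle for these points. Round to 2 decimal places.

A smallest enclosing disk is always determined by at most three of the input points on its boundary.
The minimum enclosing circle is determined by three boundary points: P_1, P_2, P_4.
Their circumcentre is (-3/17, 9/17) with r² = 8845/289.
The farthest remaining point P_3 is at distance² 4850/289 ≤ 8845/289.
Diameter = 2r = 2√(8845/289) ≈ 11.06.

11.06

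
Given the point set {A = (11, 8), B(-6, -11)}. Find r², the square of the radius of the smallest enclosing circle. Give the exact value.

162.5

The smallest circle enclosing two points has them as diameter endpoints.
Centre = midpoint = (2.5, -1.5); r² = |AB|²/4 = 650/4 = 162.5.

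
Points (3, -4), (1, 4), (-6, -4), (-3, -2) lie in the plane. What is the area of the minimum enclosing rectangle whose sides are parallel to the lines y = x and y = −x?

75

In coordinates u = x + y, v = x − y the rectangle is axis-aligned; the map (x,y)→(u,v) scales areas by 2.
u-values: -1, 5, -10, -5; range = 5 − (-10) = 15.
v-values: 7, -3, -2, -1; range = 7 − (-3) = 10.
Area = (15 × 10) / 2 = 75.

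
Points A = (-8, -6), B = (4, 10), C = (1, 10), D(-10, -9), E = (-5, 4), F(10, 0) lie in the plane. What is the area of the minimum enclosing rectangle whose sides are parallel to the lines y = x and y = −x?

In coordinates u = x + y, v = x − y the rectangle is axis-aligned; the map (x,y)→(u,v) scales areas by 2.
u-values: -14, 14, 11, -19, -1, 10; range = 14 − (-19) = 33.
v-values: -2, -6, -9, -1, -9, 10; range = 10 − (-9) = 19.
Area = (33 × 19) / 2 = 313.5.

313.5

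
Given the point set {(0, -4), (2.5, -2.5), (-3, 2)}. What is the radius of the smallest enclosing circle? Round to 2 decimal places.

3.56

Call the three points A, B, C in the order given.
Side lengths²: AB² = 8.5, AC² = 45, BC² = 50.5.
Since BC² = 50.5 < 45 + 8.5 = 53.5, the triangle is acute, so the smallest enclosing circle is the circumcircle.
Circumcentre = (-11/26, -6/13), r² = 8585/676.
r = √(8585/676) ≈ 3.56.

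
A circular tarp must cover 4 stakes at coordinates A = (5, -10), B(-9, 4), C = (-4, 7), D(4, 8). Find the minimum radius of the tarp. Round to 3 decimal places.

The minimum enclosing circle is determined by three boundary points: A, B, D.
Their circumcentre is (-9/34, -43/34) with r² = 60125/578.
The farthest remaining point C is at distance² 47545/578 ≤ 60125/578.
r = √(60125/578) ≈ 10.199.

10.199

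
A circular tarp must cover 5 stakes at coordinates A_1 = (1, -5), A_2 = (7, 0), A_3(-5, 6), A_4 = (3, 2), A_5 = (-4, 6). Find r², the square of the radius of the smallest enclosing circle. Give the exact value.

46.7626953125

The minimum enclosing circle is determined by three boundary points: A_1, A_2, A_3.
Their circumcentre is (0.40625, 1.8125) with r² = 46.7626953125.
The farthest remaining point A_5 is at distance² 36.9501953125 ≤ 46.7626953125.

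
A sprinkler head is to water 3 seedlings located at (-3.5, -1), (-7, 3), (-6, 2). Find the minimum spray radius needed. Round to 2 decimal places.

Call the three points A, B, C in the order given.
Side lengths²: AB² = 28.25, AC² = 15.25, BC² = 2.
Since AB² = 28.25 ≥ 15.25 + 2 = 17.25, the angle opposite AB is not acute, so the smallest enclosing circle has AB as diameter.
Centre = midpoint of AB = (-5.25, 1), r² = 28.25/4 = 7.0625.
r = √(7.0625) ≈ 2.66.

2.66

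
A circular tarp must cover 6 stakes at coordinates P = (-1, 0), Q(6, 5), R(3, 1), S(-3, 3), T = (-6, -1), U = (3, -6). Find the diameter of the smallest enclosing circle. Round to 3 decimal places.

By Welzl's lemma the MEC is supported by two points (diametrically opposite) or three points (on a circumcircle).
The minimum enclosing circle is determined by three boundary points: Q, T, U.
Their circumcentre is (14/19, 10/19) with r² = 17225/361.
The farthest remaining point S is at distance² 7250/361 ≤ 17225/361.
Diameter = 2r = 2√(17225/361) ≈ 13.815.

13.815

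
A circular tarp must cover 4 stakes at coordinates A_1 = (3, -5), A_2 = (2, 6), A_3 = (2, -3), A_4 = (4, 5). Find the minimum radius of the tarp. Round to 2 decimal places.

By Welzl's lemma the MEC is supported by two points (diametrically opposite) or three points (on a circumcircle).
The farthest pair is A_1–A_2 with squared distance 122. The circle on this segment as diameter has centre (2.5, 0.5) and r² = 122/4 = 30.5.
Check A_3: distance² to centre = 12.5 ≤ 30.5, so it lies inside.
All remaining points lie in this disk, and no smaller disk contains both endpoints, so this is the minimum enclosing circle.
r = √(30.5) ≈ 5.52.

5.52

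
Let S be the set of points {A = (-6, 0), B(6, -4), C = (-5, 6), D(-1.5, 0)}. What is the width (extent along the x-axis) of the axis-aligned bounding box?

max x = 6, min x = -6, so width = 12.

12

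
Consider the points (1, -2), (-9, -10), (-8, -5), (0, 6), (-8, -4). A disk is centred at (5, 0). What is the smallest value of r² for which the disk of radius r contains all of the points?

The required radius is the distance from (5, 0) to the farthest point.
Squared distances: 20, 296, 194, 61, 185.
Maximum is 296, attained at (-9, -10).

296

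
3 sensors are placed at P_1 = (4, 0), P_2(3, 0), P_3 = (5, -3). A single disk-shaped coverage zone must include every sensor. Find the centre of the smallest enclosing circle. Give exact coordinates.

(4, -1.5)

Side lengths²: P_1P_2² = 1, P_1P_3² = 10, P_2P_3² = 13.
Since P_2P_3² = 13 ≥ 10 + 1 = 11, the angle opposite P_2P_3 is not acute, so the smallest enclosing circle has P_2P_3 as diameter.
Centre = midpoint of P_2P_3 = (4, -1.5), r² = 13/4 = 3.25.
Centre = (4, -1.5).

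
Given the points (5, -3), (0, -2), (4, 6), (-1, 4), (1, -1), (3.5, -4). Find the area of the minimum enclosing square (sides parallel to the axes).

The bounding box has width 6 and height 10.
An axis-aligned square enclosing the set must have side ≥ max(width, height).
So the minimum side is max(6, 10) = 10.
Area = 10² = 100.

100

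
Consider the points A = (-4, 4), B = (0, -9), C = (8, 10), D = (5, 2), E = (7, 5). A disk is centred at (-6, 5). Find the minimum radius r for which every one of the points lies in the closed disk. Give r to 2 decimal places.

The required radius is the distance from (-6, 5) to the farthest point.
Squared distances: 5, 232, 221, 130, 169.
Maximum is 232, attained at B.
r = √232 ≈ 15.23.

15.23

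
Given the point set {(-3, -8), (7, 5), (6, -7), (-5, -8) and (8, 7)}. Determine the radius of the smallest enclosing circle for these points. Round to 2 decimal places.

The farthest pair is (-5, -8)–(8, 7) with squared distance 394. The circle on this segment as diameter has centre (1.5, -0.5) and r² = 394/4 = 98.5.
Check (-3, -8): distance² to centre = 76.5 ≤ 98.5, so it lies inside.
All remaining points lie in this disk, and no smaller disk contains both endpoints, so this is the minimum enclosing circle.
r = √(98.5) ≈ 9.92.

9.92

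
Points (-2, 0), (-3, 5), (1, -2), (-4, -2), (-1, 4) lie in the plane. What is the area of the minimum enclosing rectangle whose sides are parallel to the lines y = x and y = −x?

In coordinates u = x + y, v = x − y the rectangle is axis-aligned; the map (x,y)→(u,v) scales areas by 2.
u-values: -2, 2, -1, -6, 3; range = 3 − (-6) = 9.
v-values: -2, -8, 3, -2, -5; range = 3 − (-8) = 11.
Area = (9 × 11) / 2 = 49.5.

49.5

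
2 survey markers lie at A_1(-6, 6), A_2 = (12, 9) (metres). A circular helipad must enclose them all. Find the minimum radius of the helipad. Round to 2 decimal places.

The smallest circle enclosing two points has them as diameter endpoints.
Centre = midpoint = (3, 7.5); r² = |A_1A_2|²/4 = 333/4 = 83.25.
r = √(83.25) ≈ 9.12.

9.12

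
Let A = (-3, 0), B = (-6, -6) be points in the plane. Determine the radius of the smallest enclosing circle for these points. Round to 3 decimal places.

The smallest circle enclosing two points has them as diameter endpoints.
Centre = midpoint = (-4.5, -3); r² = |AB|²/4 = 45/4 = 11.25.
r = √(11.25) ≈ 3.354.

3.354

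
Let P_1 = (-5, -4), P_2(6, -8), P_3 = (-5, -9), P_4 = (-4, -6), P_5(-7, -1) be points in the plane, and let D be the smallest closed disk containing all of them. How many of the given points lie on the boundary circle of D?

By Welzl's lemma the MEC is supported by two points (diametrically opposite) or three points (on a circumcircle).
The farthest pair is P_2–P_5 with squared distance 218. The circle on this segment as diameter has centre (-0.5, -4.5) and r² = 218/4 = 54.5.
Check P_1: distance² to centre = 20.5 ≤ 54.5, so it lies inside.
All remaining points lie in this disk, and no smaller disk contains both endpoints, so this is the minimum enclosing circle.
The points at distance exactly r from the centre are P_2, P_5 — 2 points.

2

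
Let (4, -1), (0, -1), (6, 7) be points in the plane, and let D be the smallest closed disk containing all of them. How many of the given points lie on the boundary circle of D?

Call the three points A, B, C in the order given.
Side lengths²: AB² = 16, AC² = 68, BC² = 100.
Since BC² = 100 ≥ 68 + 16 = 84, the angle opposite BC is not acute, so the smallest enclosing circle has BC as diameter.
Centre = midpoint of BC = (3, 3), r² = 100/4 = 25.
The points at distance exactly r from the centre are (0, -1), (6, 7) — 2 points.

2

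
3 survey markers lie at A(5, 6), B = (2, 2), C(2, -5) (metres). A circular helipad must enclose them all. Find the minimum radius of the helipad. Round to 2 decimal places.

Side lengths²: AB² = 25, AC² = 130, BC² = 49.
Since AC² = 130 ≥ 49 + 25 = 74, the angle opposite AC is not acute, so the smallest enclosing circle has AC as diameter.
Centre = midpoint of AC = (3.5, 0.5), r² = 130/4 = 32.5.
r = √(32.5) ≈ 5.70.

5.70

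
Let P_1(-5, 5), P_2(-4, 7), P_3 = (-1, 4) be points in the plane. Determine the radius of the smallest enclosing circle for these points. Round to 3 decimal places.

2.173

Side lengths²: P_1P_2² = 5, P_1P_3² = 17, P_2P_3² = 18.
Since P_2P_3² = 18 < 17 + 5 = 22, the triangle is acute, so the smallest enclosing circle is the circumcircle.
Circumcentre = (-17/6, 31/6), r² = 85/18.
r = √(85/18) ≈ 2.173.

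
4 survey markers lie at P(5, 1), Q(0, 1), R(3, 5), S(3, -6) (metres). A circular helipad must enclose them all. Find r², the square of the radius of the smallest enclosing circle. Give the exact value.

A smallest enclosing disk is always determined by at most three of the input points on its boundary.
The farthest pair is R–S with squared distance 121. The circle on this segment as diameter has centre (3, -0.5) and r² = 121/4 = 30.25.
Check P: distance² to centre = 6.25 ≤ 30.25, so it lies inside.
All remaining points lie in this disk, and no smaller disk contains both endpoints, so this is the minimum enclosing circle.

30.25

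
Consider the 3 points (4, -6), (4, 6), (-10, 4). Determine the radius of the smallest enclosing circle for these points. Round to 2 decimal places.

Call the three points A, B, C in the order given.
Side lengths²: AB² = 144, AC² = 296, BC² = 200.
Since AC² = 296 < 200 + 144 = 344, the triangle is acute, so the smallest enclosing circle is the circumcircle.
Circumcentre = (-16/7, 0), r² = 3700/49.
r = √(3700/49) ≈ 8.69.

8.69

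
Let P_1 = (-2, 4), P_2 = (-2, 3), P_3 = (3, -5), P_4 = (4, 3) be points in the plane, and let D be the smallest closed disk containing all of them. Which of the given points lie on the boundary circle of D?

A smallest enclosing disk is always determined by at most three of the input points on its boundary.
The farthest pair is P_1–P_3 with squared distance 106. The circle on this segment as diameter has centre (0.5, -0.5) and r² = 106/4 = 26.5.
Check P_2: distance² to centre = 18.5 ≤ 26.5, so it lies inside.
All remaining points lie in this disk, and no smaller disk contains both endpoints, so this is the minimum enclosing circle.
The points at distance exactly r from the centre are P_1, P_3 — 2 points.

P_1, P_3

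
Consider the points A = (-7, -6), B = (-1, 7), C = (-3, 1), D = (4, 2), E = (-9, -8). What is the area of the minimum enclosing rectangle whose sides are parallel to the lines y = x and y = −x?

115

In coordinates u = x + y, v = x − y the rectangle is axis-aligned; the map (x,y)→(u,v) scales areas by 2.
u-values: -13, 6, -2, 6, -17; range = 6 − (-17) = 23.
v-values: -1, -8, -4, 2, -1; range = 2 − (-8) = 10.
Area = (23 × 10) / 2 = 115.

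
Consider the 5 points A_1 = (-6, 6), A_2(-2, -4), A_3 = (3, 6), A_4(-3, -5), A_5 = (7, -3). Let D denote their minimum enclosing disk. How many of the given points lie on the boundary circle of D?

A smallest enclosing disk is always determined by at most three of the input points on its boundary.
The farthest pair is A_1–A_5 with squared distance 250. The circle on this segment as diameter has centre (0.5, 1.5) and r² = 250/4 = 62.5.
Check A_2: distance² to centre = 36.5 ≤ 62.5, so it lies inside.
All remaining points lie in this disk, and no smaller disk contains both endpoints, so this is the minimum enclosing circle.
The points at distance exactly r from the centre are A_1, A_5 — 2 points.

2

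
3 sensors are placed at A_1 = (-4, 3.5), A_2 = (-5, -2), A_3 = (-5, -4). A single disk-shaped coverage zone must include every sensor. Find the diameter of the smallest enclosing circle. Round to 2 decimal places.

7.57

Side lengths²: A_1A_2² = 31.25, A_1A_3² = 57.25, A_2A_3² = 4.
Since A_1A_3² = 57.25 ≥ 31.25 + 4 = 35.25, the angle opposite A_1A_3 is not acute, so the smallest enclosing circle has A_1A_3 as diameter.
Centre = midpoint of A_1A_3 = (-4.5, -0.25), r² = 57.25/4 = 14.3125.
Diameter = 2r = 2√(14.3125) ≈ 7.57.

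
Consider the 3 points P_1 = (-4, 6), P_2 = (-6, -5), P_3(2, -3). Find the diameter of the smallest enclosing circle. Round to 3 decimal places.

Side lengths²: P_1P_2² = 125, P_1P_3² = 117, P_2P_3² = 68.
Since P_1P_2² = 125 < 117 + 68 = 185, the triangle is acute, so the smallest enclosing circle is the circumcircle.
Circumcentre = (-85/28, 1/7), r² = 27625/784.
Diameter = 2r = 2√(27625/784) ≈ 11.872.

11.872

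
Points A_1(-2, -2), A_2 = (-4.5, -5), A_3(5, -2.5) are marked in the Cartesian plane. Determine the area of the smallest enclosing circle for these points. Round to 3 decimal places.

Side lengths²: A_1A_2² = 15.25, A_1A_3² = 49.25, A_2A_3² = 96.5.
Since A_2A_3² = 96.5 ≥ 49.25 + 15.25 = 64.5, the angle opposite A_2A_3 is not acute, so the smallest enclosing circle has A_2A_3 as diameter.
Centre = midpoint of A_2A_3 = (0.25, -3.75), r² = 96.5/4 = 24.125.
Area = π·r² = π·24.125 ≈ 75.791.

75.791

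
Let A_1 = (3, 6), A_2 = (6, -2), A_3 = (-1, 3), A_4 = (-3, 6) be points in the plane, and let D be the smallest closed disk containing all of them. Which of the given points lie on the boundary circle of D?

The farthest pair is A_2–A_4 with squared distance 145. The circle on this segment as diameter has centre (1.5, 2) and r² = 145/4 = 36.25.
Check A_1: distance² to centre = 18.25 ≤ 36.25, so it lies inside.
All remaining points lie in this disk, and no smaller disk contains both endpoints, so this is the minimum enclosing circle.
The points at distance exactly r from the centre are A_2, A_4 — 2 points.

A_2, A_4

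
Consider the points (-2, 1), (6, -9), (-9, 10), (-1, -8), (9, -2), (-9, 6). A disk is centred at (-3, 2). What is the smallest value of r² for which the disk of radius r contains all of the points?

The required radius is the distance from (-3, 2) to the farthest point.
Squared distances: 2, 202, 100, 104, 160, 52.
Maximum is 202, attained at (6, -9).

202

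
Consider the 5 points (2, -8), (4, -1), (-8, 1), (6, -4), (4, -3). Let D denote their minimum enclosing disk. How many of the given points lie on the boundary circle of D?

A smallest enclosing disk is always determined by at most three of the input points on its boundary.
The farthest pair is (-8, 1)–(6, -4) with squared distance 221. The circle on this segment as diameter has centre (-1, -1.5) and r² = 221/4 = 55.25.
Check (2, -8): distance² to centre = 51.25 ≤ 55.25, so it lies inside.
All remaining points lie in this disk, and no smaller disk contains both endpoints, so this is the minimum enclosing circle.
The points at distance exactly r from the centre are (-8, 1), (6, -4) — 2 points.

2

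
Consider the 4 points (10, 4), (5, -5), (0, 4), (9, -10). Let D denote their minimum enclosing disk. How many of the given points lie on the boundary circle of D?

A smallest enclosing disk is always determined by at most three of the input points on its boundary.
The minimum enclosing circle is determined by three boundary points: (10, 4), (0, 4), (9, -10).
Their circumcentre is (5, -75/28) with r² = 54569/784.
The farthest remaining point (5, -5) is at distance² 4225/784 ≤ 54569/784.
The points at distance exactly r from the centre are (10, 4), (0, 4), (9, -10) — 3 points.

3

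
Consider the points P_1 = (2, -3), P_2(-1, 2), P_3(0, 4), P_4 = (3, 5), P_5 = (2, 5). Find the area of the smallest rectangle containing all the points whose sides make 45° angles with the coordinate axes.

In coordinates u = x + y, v = x − y the rectangle is axis-aligned; the map (x,y)→(u,v) scales areas by 2.
u-values: -1, 1, 4, 8, 7; range = 8 − (-1) = 9.
v-values: 5, -3, -4, -2, -3; range = 5 − (-4) = 9.
Area = (9 × 9) / 2 = 40.5.

40.5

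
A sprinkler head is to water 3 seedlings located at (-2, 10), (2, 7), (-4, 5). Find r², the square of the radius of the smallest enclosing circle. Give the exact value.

Call the three points A, B, C in the order given.
Side lengths²: AB² = 25, AC² = 29, BC² = 40.
Since BC² = 40 < 29 + 25 = 54, the triangle is acute, so the smallest enclosing circle is the circumcircle.
Circumcentre = (-33/26, 177/26), r² = 3625/338.

3625/338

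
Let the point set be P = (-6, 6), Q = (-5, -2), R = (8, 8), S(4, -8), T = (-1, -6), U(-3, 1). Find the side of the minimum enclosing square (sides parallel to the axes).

The bounding box has width 14 and height 16.
An axis-aligned square enclosing the set must have side ≥ max(width, height).
So the minimum side is max(14, 16) = 16.

16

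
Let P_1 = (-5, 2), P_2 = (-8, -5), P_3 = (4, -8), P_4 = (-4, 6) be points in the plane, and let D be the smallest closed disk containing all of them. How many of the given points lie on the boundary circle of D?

A smallest enclosing disk is always determined by at most three of the input points on its boundary.
The minimum enclosing circle is determined by three boundary points: P_2, P_3, P_4.
Their circumcentre is (-35/48, -17/12) with r² = 151385/2304.
The farthest remaining point P_1 is at distance² 68921/2304 ≤ 151385/2304.
The points at distance exactly r from the centre are P_2, P_3, P_4 — 3 points.

3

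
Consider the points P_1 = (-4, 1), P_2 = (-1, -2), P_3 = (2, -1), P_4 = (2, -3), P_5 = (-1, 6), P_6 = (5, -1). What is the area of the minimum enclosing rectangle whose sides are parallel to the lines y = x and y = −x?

In coordinates u = x + y, v = x − y the rectangle is axis-aligned; the map (x,y)→(u,v) scales areas by 2.
u-values: -3, -3, 1, -1, 5, 4; range = 5 − (-3) = 8.
v-values: -5, 1, 3, 5, -7, 6; range = 6 − (-7) = 13.
Area = (8 × 13) / 2 = 52.

52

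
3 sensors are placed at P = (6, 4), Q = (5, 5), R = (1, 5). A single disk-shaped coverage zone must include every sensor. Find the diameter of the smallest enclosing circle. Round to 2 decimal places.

5.10

Side lengths²: PQ² = 2, PR² = 26, QR² = 16.
Since PR² = 26 ≥ 16 + 2 = 18, the angle opposite PR is not acute, so the smallest enclosing circle has PR as diameter.
Centre = midpoint of PR = (3.5, 4.5), r² = 26/4 = 6.5.
Diameter = 2r = 2√(6.5) ≈ 5.10.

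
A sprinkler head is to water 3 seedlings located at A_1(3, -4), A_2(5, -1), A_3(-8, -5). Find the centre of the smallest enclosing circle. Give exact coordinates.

(-1.5, -3)

Side lengths²: A_1A_2² = 13, A_1A_3² = 122, A_2A_3² = 185.
Since A_2A_3² = 185 ≥ 122 + 13 = 135, the angle opposite A_2A_3 is not acute, so the smallest enclosing circle has A_2A_3 as diameter.
Centre = midpoint of A_2A_3 = (-1.5, -3), r² = 185/4 = 46.25.
Centre = (-1.5, -3).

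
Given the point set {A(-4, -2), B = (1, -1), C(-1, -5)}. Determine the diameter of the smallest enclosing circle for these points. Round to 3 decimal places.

Side lengths²: AB² = 26, AC² = 18, BC² = 20.
Since AB² = 26 < 20 + 18 = 38, the triangle is acute, so the smallest enclosing circle is the circumcircle.
Circumcentre = (-4/3, -7/3), r² = 65/9.
Diameter = 2r = 2√(65/9) ≈ 5.375.

5.375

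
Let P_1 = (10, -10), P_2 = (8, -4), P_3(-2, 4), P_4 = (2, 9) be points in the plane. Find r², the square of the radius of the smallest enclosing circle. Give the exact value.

106.25

A smallest enclosing disk is always determined by at most three of the input points on its boundary.
The farthest pair is P_1–P_4 with squared distance 425. The circle on this segment as diameter has centre (6, -0.5) and r² = 425/4 = 106.25.
Check P_2: distance² to centre = 16.25 ≤ 106.25, so it lies inside.
All remaining points lie in this disk, and no smaller disk contains both endpoints, so this is the minimum enclosing circle.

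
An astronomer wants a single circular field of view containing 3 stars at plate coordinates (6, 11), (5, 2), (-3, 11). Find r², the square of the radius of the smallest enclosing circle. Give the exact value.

Call the three points A, B, C in the order given.
Side lengths²: AB² = 82, AC² = 81, BC² = 145.
Since BC² = 145 < 82 + 81 = 163, the triangle is acute, so the smallest enclosing circle is the circumcircle.
Circumcentre = (1.5, 125/18), r² = 5945/162.

5945/162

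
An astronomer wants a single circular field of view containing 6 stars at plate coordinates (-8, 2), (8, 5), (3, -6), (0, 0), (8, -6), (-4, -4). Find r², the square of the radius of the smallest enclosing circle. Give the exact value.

82.8125

By Welzl's lemma the MEC is supported by two points (diametrically opposite) or three points (on a circumcircle).
The minimum enclosing circle is determined by three boundary points: (-8, 2), (8, 5), (8, -6).
Their circumcentre is (0.75, -0.5) with r² = 82.8125.
The farthest remaining point (3, -6) is at distance² 35.3125 ≤ 82.8125.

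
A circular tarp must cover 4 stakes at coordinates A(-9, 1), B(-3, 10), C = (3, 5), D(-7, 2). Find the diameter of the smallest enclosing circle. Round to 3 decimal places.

The minimum enclosing circle of a finite set is fixed by two of the points (as a diameter) or three (as a circumcircle).
The minimum enclosing circle is determined by three boundary points: A, B, C.
Their circumcentre is (-45/14, 51/14) with r² = 3965/98.
The farthest remaining point D is at distance² 1669/98 ≤ 3965/98.
Diameter = 2r = 2√(3965/98) ≈ 12.722.

12.722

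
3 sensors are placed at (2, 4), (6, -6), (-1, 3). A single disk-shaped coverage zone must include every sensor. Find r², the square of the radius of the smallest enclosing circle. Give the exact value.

Call the three points A, B, C in the order given.
Side lengths²: AB² = 116, AC² = 10, BC² = 130.
Since BC² = 130 ≥ 116 + 10 = 126, the angle opposite BC is not acute, so the smallest enclosing circle has BC as diameter.
Centre = midpoint of BC = (2.5, -1.5), r² = 130/4 = 32.5.

32.5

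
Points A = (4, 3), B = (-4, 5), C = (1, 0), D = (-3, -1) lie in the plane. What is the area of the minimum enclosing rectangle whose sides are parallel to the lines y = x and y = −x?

In coordinates u = x + y, v = x − y the rectangle is axis-aligned; the map (x,y)→(u,v) scales areas by 2.
u-values: 7, 1, 1, -4; range = 7 − (-4) = 11.
v-values: 1, -9, 1, -2; range = 1 − (-9) = 10.
Area = (11 × 10) / 2 = 55.

55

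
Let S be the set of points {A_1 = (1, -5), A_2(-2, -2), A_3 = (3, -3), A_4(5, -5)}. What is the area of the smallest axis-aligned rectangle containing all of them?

x ranges over [-2, 5], width 7.
y ranges over [-5, -2], height 3.
Area = 7 × 3 = 21.

21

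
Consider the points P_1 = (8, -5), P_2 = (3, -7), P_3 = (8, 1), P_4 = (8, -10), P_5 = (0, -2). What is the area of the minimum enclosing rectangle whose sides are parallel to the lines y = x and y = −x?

104

In coordinates u = x + y, v = x − y the rectangle is axis-aligned; the map (x,y)→(u,v) scales areas by 2.
u-values: 3, -4, 9, -2, -2; range = 9 − (-4) = 13.
v-values: 13, 10, 7, 18, 2; range = 18 − 2 = 16.
Area = (13 × 16) / 2 = 104.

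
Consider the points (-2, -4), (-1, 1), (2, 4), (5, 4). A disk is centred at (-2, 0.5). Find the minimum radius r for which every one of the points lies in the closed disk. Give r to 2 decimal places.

The required radius is the distance from (-2, 0.5) to the farthest point.
Squared distances: 20.25, 1.25, 28.25, 61.25.
Maximum is 61.25, attained at (5, 4).
r = √(61.25) ≈ 7.83.

7.83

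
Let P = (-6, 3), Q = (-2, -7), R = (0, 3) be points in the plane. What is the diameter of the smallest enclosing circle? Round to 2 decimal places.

Side lengths²: PQ² = 116, PR² = 36, QR² = 104.
Since PQ² = 116 < 104 + 36 = 140, the triangle is acute, so the smallest enclosing circle is the circumcircle.
Circumcentre = (-3, -1.6), r² = 30.16.
Diameter = 2r = 2√(30.16) ≈ 10.98.

10.98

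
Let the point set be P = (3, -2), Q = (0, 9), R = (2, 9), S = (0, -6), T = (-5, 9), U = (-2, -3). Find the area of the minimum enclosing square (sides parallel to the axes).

225

The bounding box has width 8 and height 15.
An axis-aligned square enclosing the set must have side ≥ max(width, height).
So the minimum side is max(8, 15) = 15.
Area = 15² = 225.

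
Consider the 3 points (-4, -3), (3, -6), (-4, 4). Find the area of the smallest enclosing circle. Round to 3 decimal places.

Call the three points A, B, C in the order given.
Side lengths²: AB² = 58, AC² = 49, BC² = 149.
Since BC² = 149 ≥ 58 + 49 = 107, the angle opposite BC is not acute, so the smallest enclosing circle has BC as diameter.
Centre = midpoint of BC = (-0.5, -1), r² = 149/4 = 37.25.
Area = π·r² = π·37.25 ≈ 117.024.

117.024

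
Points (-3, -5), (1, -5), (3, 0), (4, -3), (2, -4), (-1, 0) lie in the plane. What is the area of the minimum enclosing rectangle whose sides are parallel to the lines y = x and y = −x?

44

In coordinates u = x + y, v = x − y the rectangle is axis-aligned; the map (x,y)→(u,v) scales areas by 2.
u-values: -8, -4, 3, 1, -2, -1; range = 3 − (-8) = 11.
v-values: 2, 6, 3, 7, 6, -1; range = 7 − (-1) = 8.
Area = (11 × 8) / 2 = 44.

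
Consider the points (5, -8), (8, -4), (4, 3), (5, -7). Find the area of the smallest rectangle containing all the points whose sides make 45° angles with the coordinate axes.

In coordinates u = x + y, v = x − y the rectangle is axis-aligned; the map (x,y)→(u,v) scales areas by 2.
u-values: -3, 4, 7, -2; range = 7 − (-3) = 10.
v-values: 13, 12, 1, 12; range = 13 − 1 = 12.
Area = (10 × 12) / 2 = 60.

60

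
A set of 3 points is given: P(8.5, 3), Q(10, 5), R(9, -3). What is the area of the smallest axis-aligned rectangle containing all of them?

12

x ranges over [8.5, 10], width 1.5.
y ranges over [-3, 5], height 8.
Area = 1.5 × 8 = 12.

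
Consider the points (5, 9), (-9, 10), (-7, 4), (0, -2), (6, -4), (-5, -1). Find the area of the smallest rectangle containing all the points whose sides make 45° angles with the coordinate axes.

In coordinates u = x + y, v = x − y the rectangle is axis-aligned; the map (x,y)→(u,v) scales areas by 2.
u-values: 14, 1, -3, -2, 2, -6; range = 14 − (-6) = 20.
v-values: -4, -19, -11, 2, 10, -4; range = 10 − (-19) = 29.
Area = (20 × 29) / 2 = 290.

290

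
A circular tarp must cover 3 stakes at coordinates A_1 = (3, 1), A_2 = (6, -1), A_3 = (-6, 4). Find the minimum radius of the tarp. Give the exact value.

Side lengths²: A_1A_2² = 13, A_1A_3² = 90, A_2A_3² = 169.
Since A_2A_3² = 169 ≥ 90 + 13 = 103, the angle opposite A_2A_3 is not acute, so the smallest enclosing circle has A_2A_3 as diameter.
Centre = midpoint of A_2A_3 = (0, 1.5), r² = 169/4 = 42.25.
r = √(42.25) = 6.5.

6.5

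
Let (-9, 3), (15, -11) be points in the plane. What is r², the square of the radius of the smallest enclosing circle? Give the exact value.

193

The smallest circle enclosing two points has them as diameter endpoints.
Centre = midpoint = (3, -4); r² = |(-9, 3)−(15, -11)|²/4 = 772/4 = 193.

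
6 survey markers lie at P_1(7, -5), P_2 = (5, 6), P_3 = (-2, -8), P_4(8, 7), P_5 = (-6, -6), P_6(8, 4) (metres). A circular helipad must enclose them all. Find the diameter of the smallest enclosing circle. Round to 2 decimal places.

19.10

The farthest pair is P_4–P_5 with squared distance 365. The circle on this segment as diameter has centre (1, 0.5) and r² = 365/4 = 91.25.
Check P_1: distance² to centre = 66.25 ≤ 91.25, so it lies inside.
All remaining points lie in this disk, and no smaller disk contains both endpoints, so this is the minimum enclosing circle.
Diameter = 2r = 2√(91.25) ≈ 19.10.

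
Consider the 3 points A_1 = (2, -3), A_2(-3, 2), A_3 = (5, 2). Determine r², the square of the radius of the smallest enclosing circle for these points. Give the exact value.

Side lengths²: A_1A_2² = 50, A_1A_3² = 34, A_2A_3² = 64.
Since A_2A_3² = 64 < 50 + 34 = 84, the triangle is acute, so the smallest enclosing circle is the circumcircle.
Circumcentre = (1, 1), r² = 17.

17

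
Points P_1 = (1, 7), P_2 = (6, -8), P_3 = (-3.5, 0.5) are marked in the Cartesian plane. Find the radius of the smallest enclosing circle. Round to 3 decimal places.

7.906

Side lengths²: P_1P_2² = 250, P_1P_3² = 62.5, P_2P_3² = 162.5.
Since P_1P_2² = 250 ≥ 162.5 + 62.5 = 225, the angle opposite P_1P_2 is not acute, so the smallest enclosing circle has P_1P_2 as diameter.
Centre = midpoint of P_1P_2 = (3.5, -0.5), r² = 250/4 = 62.5.
r = √(62.5) ≈ 7.906.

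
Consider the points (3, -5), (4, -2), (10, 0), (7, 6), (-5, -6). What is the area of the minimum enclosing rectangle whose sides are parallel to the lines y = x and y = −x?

In coordinates u = x + y, v = x − y the rectangle is axis-aligned; the map (x,y)→(u,v) scales areas by 2.
u-values: -2, 2, 10, 13, -11; range = 13 − (-11) = 24.
v-values: 8, 6, 10, 1, 1; range = 10 − 1 = 9.
Area = (24 × 9) / 2 = 108.

108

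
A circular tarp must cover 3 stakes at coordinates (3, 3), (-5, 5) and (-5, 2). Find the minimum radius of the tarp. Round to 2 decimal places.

4.16

Call the three points A, B, C in the order given.
Side lengths²: AB² = 68, AC² = 65, BC² = 9.
Since AB² = 68 < 65 + 9 = 74, the triangle is acute, so the smallest enclosing circle is the circumcircle.
Circumcentre = (-1.125, 3.5), r² = 17.265625.
r = √(17.265625) ≈ 4.16.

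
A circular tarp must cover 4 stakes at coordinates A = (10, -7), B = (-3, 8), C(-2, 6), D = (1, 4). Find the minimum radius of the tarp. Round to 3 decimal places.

A smallest enclosing disk is always determined by at most three of the input points on its boundary.
The farthest pair is A–B with squared distance 394. The circle on this segment as diameter has centre (3.5, 0.5) and r² = 394/4 = 98.5.
Check C: distance² to centre = 60.5 ≤ 98.5, so it lies inside.
All remaining points lie in this disk, and no smaller disk contains both endpoints, so this is the minimum enclosing circle.
r = √(98.5) ≈ 9.925.

9.925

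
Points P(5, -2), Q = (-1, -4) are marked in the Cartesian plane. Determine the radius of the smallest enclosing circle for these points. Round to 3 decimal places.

The smallest circle enclosing two points has them as diameter endpoints.
Centre = midpoint = (2, -3); r² = |PQ|²/4 = 40/4 = 10.
r = √10 ≈ 3.162.

3.162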